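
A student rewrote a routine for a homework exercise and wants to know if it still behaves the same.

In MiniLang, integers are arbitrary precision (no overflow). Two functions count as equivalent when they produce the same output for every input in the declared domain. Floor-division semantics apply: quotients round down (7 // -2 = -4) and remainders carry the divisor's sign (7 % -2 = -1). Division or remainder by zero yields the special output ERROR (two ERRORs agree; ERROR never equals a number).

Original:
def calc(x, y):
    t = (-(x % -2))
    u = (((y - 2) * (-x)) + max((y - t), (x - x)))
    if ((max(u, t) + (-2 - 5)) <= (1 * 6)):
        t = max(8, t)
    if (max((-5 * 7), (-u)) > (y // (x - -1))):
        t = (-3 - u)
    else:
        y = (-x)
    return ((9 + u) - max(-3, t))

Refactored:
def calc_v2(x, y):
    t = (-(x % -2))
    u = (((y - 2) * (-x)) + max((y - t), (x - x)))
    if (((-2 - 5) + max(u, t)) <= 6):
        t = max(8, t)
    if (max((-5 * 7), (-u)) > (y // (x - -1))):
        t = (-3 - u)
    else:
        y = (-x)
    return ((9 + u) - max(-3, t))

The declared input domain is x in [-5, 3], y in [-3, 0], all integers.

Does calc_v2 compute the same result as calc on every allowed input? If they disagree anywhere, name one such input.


Equivalent — the differences include arithmetic usage differs; also constant usage differs, yet no declared input distinguishes the two.
As a probe, take x=1, y=-3: calc runs t = 1; u = 5; ((max(u, t) + (-2 - 5)) <= (1 * 6)) -> true; t = 8; (max((-5 * 7), (-u)) > (y // (x - -1))) -> false; y = -1; return 6; calc_v2 runs t = 1; u = 5; (((-2 - 5) + max(u, t)) <= 6) -> true; t = 8; (max((-5 * 7), (-u)) > (y // (x - -1))) -> false; y = -1; return 6; both end at 6.
Checked all 36 inputs in the declared domain: the outputs agree on every one.
verdict: equivalent


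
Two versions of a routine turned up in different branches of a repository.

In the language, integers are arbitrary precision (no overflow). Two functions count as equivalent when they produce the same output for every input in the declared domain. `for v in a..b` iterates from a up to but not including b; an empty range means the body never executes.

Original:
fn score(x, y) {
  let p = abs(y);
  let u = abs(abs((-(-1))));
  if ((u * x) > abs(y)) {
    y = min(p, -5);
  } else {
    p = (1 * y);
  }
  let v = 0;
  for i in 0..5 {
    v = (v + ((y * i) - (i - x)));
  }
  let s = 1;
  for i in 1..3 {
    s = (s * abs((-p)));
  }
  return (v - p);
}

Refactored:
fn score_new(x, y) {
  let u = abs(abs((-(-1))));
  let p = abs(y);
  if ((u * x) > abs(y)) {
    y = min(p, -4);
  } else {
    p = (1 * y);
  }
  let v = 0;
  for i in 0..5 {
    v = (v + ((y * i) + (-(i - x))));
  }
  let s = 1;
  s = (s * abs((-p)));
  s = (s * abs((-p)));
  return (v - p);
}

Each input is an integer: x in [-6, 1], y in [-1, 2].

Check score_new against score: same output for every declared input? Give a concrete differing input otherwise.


Input x=1, y=0: -55 from score versus -45 from score_new.
verdict: not equivalent; witness: x=1, y=0


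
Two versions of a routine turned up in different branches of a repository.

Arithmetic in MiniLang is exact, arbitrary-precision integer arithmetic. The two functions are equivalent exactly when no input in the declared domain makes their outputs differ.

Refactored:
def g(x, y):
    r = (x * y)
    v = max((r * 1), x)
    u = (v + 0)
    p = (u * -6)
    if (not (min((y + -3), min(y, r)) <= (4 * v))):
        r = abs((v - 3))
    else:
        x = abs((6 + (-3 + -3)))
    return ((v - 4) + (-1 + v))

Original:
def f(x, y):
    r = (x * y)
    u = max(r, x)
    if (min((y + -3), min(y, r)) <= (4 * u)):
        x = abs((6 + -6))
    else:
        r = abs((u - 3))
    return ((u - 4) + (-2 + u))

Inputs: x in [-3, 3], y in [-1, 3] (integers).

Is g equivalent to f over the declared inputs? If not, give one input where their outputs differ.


Evaluate both at x=-3, y=-1.
f: r = 3; u = 3; (min((y + -3), min(y, r)) <= (4 * u)) -> true; x = 0; return 0
g: r = 3; v = 3; u = 3; p = -18; (not (min((y + -3), min(y, r)) <= (4 * v))) -> false; x = 0; return 1
0 != 1, so the rewrite changes behavior.
verdict: not equivalent; witness: x=-3, y=-1


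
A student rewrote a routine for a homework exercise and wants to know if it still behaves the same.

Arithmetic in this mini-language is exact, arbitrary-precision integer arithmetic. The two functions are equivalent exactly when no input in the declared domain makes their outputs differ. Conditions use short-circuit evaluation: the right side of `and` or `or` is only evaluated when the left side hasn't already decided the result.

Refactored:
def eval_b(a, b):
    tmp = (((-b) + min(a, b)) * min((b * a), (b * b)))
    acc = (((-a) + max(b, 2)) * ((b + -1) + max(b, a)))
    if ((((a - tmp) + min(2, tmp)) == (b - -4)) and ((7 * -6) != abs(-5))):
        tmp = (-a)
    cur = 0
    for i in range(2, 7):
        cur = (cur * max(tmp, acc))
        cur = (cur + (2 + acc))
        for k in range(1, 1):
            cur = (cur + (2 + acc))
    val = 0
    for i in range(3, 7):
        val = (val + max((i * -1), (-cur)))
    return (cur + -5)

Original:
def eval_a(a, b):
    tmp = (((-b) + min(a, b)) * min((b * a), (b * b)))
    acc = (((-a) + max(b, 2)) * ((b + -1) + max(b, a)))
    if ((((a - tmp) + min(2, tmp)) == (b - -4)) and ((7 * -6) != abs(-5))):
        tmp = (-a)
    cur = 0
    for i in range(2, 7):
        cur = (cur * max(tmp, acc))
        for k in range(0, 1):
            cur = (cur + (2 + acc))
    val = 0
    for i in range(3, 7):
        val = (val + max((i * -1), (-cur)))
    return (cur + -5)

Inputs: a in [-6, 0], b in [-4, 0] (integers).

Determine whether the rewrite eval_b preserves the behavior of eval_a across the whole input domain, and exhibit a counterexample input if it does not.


Although statement counts differ, and arithmetic usage differs, and constant usage differs, and loop structure differs, 35/35 inputs agree.
verdict: equivalent


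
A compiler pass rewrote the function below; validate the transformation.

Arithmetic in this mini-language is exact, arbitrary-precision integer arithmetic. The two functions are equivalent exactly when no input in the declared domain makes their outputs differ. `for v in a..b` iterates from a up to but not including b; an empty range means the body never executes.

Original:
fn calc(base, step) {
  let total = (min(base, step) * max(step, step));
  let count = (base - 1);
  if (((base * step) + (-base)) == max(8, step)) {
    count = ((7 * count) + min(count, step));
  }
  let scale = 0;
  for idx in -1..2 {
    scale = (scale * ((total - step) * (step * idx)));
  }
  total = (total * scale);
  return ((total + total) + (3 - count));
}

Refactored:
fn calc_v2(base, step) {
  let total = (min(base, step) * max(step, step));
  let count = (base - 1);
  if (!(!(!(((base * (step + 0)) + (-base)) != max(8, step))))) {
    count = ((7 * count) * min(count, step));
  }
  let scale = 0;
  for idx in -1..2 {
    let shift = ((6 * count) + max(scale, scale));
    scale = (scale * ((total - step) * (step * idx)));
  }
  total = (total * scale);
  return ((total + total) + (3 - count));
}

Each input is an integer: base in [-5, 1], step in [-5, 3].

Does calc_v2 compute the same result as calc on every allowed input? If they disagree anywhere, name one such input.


Consider the input base=-4, step=-1.
calc: total=4, then count=-5, then (((base * step) + (-base)) == max(8, step)) is true, then count=-40, then scale=0, then (idx=-1), then scale=0, then (idx=0), then scale=0, then (idx=1), then scale=0, then total=0, then returns 43
calc_v2: total=4, then count=-5, then (!(!(!(((base * (step + 0)) + (-base)) != max(8, step))))) is true, then count=175, then scale=0, then (idx=-1), then shift=1050, then scale=0, then (idx=0), then shift=1050, then scale=0, then (idx=1), then shift=1050, then scale=0, then total=0, then returns -172
43 and -172 differ, so these are not the same function on this domain.
verdict: not equivalent; witness: base=-4, step=-1


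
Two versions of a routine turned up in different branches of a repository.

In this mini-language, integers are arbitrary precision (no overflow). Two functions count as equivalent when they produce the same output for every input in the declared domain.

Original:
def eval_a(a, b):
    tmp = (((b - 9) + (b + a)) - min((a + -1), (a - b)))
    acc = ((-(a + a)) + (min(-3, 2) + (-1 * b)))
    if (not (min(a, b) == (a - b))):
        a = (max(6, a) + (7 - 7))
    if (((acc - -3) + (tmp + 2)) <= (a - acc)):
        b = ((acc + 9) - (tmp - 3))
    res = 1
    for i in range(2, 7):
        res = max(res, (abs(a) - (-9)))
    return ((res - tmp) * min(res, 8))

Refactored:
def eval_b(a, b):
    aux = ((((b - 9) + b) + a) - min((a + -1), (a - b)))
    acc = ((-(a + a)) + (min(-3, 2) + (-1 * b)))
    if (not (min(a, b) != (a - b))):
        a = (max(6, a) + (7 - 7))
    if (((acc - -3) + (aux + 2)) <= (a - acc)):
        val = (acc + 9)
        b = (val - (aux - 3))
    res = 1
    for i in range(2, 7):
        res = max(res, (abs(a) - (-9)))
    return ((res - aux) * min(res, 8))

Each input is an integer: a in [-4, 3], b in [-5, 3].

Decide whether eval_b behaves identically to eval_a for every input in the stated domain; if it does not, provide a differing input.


On input a=-4, b=-5, eval_a returns 264 while eval_b returns 248.
verdict: not equivalent; witness: a=-4, b=-5


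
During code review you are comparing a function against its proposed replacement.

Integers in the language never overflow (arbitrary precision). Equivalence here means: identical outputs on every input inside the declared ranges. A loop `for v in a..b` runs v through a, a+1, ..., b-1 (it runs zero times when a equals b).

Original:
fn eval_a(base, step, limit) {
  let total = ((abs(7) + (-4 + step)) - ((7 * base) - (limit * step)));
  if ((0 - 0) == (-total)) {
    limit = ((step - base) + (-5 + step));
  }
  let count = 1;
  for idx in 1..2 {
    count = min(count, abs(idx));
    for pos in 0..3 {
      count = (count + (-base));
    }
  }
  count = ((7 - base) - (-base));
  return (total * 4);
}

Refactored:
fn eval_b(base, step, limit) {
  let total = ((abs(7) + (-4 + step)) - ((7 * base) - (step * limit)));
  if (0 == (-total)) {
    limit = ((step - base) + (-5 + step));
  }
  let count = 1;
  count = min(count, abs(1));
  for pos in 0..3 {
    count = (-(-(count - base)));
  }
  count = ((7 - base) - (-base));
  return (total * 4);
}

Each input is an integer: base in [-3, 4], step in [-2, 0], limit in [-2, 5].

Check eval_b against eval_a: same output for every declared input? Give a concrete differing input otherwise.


Equivalent — the differences include loop structure differs; and local variable names differ; and arithmetic usage differs; and constant usage differs; and statement counts differ, yet no declared input distinguishes the two.
One worked example (base=-1, step=-2, limit=2) — eval_a: total becomes 4; next ((0 - 0) == (-total)) evaluates to false; next count becomes 1; next at idx=1:; next count becomes 1; next at pos=0:; next count becomes 2; next at pos=1:; next count becomes 3; next at pos=2:; next count becomes 4; next count becomes 7; next final value 16; eval_b: total becomes 4; next (0 == (-total)) evaluates to false; next count becomes 1; next count becomes 1; next at pos=0:; next count becomes 2; next at pos=1:; next count becomes 3; next at pos=2:; next count becomes 4; next count becomes 7; next final value 16; agreement on 16.
Every one of the 192 inputs gives matching results.
verdict: equivalent


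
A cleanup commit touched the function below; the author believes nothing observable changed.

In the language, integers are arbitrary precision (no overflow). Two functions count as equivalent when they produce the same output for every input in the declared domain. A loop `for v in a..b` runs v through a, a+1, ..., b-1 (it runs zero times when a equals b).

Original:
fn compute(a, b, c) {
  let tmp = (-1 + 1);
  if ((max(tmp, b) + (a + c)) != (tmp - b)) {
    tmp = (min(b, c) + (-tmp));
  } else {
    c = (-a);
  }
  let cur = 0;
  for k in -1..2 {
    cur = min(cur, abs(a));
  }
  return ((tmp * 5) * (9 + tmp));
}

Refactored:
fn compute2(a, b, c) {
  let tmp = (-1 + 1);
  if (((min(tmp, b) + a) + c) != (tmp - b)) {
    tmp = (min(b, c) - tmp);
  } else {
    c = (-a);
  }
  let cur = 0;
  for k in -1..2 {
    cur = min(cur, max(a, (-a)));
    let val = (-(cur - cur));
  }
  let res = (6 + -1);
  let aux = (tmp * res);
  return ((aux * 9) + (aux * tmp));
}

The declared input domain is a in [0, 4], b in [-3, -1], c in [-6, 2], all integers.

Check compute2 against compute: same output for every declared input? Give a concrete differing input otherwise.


These are not equivalent — on a=0, b=-2, c=2 the outputs split (0 vs -70).
compute: tmp := 0 | ((max(tmp, b) + (a + c)) != (tmp - b)): false | c := 0 | cur := 0 | iter k=-1: | cur := 0 | iter k=0: | cur := 0 | iter k=1: | cur := 0 | result 0
compute2: tmp := 0 | (((min(tmp, b) + a) + c) != (tmp - b)): true | tmp := -2 | cur := 0 | iter k=-1: | cur := 0 | val := 0 | iter k=0: | cur := 0 | val := 0 | iter k=1: | cur := 0 | val := 0 | res := 5 | aux := -10 | result -70
verdict: not equivalent; witness: a=0, b=-2, c=2


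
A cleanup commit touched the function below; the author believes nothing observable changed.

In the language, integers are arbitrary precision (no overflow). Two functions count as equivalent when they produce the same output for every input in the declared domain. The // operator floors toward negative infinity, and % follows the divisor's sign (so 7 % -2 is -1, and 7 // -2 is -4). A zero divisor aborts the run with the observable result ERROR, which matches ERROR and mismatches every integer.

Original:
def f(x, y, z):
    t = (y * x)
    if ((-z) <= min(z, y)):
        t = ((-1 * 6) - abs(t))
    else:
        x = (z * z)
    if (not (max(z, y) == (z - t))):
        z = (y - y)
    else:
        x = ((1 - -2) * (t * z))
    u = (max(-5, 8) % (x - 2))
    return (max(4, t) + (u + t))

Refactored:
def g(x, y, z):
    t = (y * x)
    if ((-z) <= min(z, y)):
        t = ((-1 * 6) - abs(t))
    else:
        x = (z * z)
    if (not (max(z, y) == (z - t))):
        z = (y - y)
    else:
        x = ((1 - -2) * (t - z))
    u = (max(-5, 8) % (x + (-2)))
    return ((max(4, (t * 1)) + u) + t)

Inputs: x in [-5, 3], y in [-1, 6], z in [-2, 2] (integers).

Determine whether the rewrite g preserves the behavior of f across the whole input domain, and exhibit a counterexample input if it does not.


There is a counterexample at x=-3, y=1, z=-2: 9 on one side, -1 on the other.
f: t becomes -3; next ((-z) <= min(z, y)) evaluates to false; next x becomes 4; next (not (max(z, y) == (z - t))) evaluates to false; next x becomes 18; next u becomes 8; next final value 9
g: t becomes -3; next ((-z) <= min(z, y)) evaluates to false; next x becomes 4; next (not (max(z, y) == (z - t))) evaluates to false; next x becomes -3; next u becomes -2; next final value -1
verdict: not equivalent; witness: x=-3, y=1, z=-2


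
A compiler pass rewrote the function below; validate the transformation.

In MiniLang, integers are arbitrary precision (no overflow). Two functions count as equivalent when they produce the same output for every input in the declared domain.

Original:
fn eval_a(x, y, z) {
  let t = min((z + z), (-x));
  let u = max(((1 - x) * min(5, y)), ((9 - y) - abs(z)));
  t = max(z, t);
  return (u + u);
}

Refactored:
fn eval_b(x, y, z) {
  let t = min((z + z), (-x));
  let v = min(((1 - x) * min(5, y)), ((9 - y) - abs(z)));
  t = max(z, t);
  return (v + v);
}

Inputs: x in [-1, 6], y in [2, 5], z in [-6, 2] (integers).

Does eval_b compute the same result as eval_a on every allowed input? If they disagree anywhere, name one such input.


Take x=-1, y=2, z=-6.
eval_a: t := -12 | u := 4 | t := -6 | result 8
eval_b: t := -12 | v := 1 | t := -6 | result 2
8 and 2 differ, so these are not the same function on this domain.
verdict: not equivalent; witness: x=-1, y=2, z=-6


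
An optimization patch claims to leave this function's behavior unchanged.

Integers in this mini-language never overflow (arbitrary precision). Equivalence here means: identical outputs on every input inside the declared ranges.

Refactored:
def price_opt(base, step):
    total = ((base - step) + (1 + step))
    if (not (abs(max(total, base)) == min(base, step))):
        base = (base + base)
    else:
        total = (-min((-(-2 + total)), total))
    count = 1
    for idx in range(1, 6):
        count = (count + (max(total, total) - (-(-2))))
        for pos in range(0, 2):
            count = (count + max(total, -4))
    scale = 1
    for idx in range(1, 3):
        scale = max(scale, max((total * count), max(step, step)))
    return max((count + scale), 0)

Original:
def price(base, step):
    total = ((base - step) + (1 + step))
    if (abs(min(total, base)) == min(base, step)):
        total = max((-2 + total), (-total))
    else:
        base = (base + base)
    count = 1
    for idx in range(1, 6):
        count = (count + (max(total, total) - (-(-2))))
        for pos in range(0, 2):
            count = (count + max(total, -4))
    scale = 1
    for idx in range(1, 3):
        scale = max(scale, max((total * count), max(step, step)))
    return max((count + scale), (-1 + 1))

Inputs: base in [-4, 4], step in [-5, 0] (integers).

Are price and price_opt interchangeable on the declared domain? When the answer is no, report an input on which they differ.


These are not equivalent — on base=0, step=0 the outputs split (0 vs 12).
price: total = 1; (abs(min(total, base)) == min(base, step)) -> true; total = -1; count = 1; [idx=1]; count = -2; [pos=0]; count = -3; [pos=1]; count = -4; [idx=2]; count = -7; [pos=0]; count = -8; [pos=1]; count = -9; [idx=3]; count = -12; [pos=0]; count = -13; [pos=1]; count = -14; [idx=4]; count = -17; [pos=0]; count = -18; [pos=1]; count = -19; [idx=5]; count = -22; [pos=0]; count = -23; [pos=1]; count = -24; scale = 1; [idx=1]; scale = 24; [idx=2]; scale = 24; return 0
price_opt: total = 1; (not (abs(max(total, base)) == min(base, step))) -> true; base = 0; count = 1; [idx=1]; count = 0; [pos=0]; count = 1; [pos=1]; count = 2; [idx=2]; count = 1; [pos=0]; count = 2; [pos=1]; count = 3; [idx=3]; count = 2; [pos=0]; count = 3; [pos=1]; count = 4; [idx=4]; count = 3; [pos=0]; count = 4; [pos=1]; count = 5; [idx=5]; count = 4; [pos=0]; count = 5; [pos=1]; count = 6; scale = 1; [idx=1]; scale = 6; [idx=2]; scale = 6; return 12
verdict: not equivalent; witness: base=0, step=0


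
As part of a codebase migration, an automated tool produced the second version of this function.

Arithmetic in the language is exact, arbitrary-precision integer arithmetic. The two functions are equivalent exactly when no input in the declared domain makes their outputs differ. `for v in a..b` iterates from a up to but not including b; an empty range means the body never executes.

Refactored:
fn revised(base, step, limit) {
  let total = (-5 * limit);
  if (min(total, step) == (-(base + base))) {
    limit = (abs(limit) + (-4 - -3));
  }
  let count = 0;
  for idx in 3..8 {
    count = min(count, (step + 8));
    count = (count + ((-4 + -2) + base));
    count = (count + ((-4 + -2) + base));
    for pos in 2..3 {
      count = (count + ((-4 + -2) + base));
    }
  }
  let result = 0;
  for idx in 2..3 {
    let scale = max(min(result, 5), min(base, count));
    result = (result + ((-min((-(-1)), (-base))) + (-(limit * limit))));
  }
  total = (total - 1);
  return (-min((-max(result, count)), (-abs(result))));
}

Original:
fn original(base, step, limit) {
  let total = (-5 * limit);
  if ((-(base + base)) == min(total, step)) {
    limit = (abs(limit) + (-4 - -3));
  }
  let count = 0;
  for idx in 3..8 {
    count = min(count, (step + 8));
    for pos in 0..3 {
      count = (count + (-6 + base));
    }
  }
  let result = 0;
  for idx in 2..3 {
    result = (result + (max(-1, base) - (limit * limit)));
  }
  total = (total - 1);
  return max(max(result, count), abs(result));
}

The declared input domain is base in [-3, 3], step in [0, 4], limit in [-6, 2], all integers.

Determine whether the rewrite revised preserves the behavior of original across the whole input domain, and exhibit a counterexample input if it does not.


Side by side, the visible changes include: local variable names differ; and min/max/abs usage differs; and statement counts differ; and loop structure differs; and constant usage differs; and arithmetic usage differs.
As a probe, take base=-3, step=1, limit=-2: original runs total := 10 | ((-(base + base)) == min(total, step)): false | count := 0 | iter idx=3: | count := 0 | iter pos=0: | count := -9 | iter pos=1: | count := -18 | iter pos=2: | count := -27 | iter idx=4: | count := -27 | iter pos=0: | count := -36 | iter pos=1: | count := -45 | iter pos=2: | count := -54 | iter idx=5: | count := -54 | iter pos=0: | count := -63 | iter pos=1: | count := -72 | iter pos=2: | count := -81 | iter idx=6: | count := -81 | iter pos=0: | count := -90 | iter pos=1: | count := -99 | iter pos=2: | count := -108 | iter idx=7: | count := -108 | iter pos=0: | count := -117 | iter pos=1: | count := -126 | iter pos=2: | count := -135 | result := 0 | iter idx=2: | result := -5 | total := 9 | result 5; revised runs total := 10 | (min(total, step) == (-(base + base))): false | count := 0 | iter idx=3: | count := 0 | count := -9 | count := -18 | iter pos=2: | count := -27 | iter idx=4: | count := -27 | count := -36 | count := -45 | iter pos=2: | count := -54 | iter idx=5: | count := -54 | count := -63 | count := -72 | iter pos=2: | count := -81 | iter idx=6: | count := -81 | count := -90 | count := -99 | iter pos=2: | count := -108 | iter idx=7: | count := -108 | count := -117 | count := -126 | iter pos=2: | count := -135 | result := 0 | iter idx=2: | scale := 0 | result := -5 | total := 9 | result 5; both end at 5.
Sweeping the whole domain (315 inputs) finds no disagreement.
verdict: equivalent


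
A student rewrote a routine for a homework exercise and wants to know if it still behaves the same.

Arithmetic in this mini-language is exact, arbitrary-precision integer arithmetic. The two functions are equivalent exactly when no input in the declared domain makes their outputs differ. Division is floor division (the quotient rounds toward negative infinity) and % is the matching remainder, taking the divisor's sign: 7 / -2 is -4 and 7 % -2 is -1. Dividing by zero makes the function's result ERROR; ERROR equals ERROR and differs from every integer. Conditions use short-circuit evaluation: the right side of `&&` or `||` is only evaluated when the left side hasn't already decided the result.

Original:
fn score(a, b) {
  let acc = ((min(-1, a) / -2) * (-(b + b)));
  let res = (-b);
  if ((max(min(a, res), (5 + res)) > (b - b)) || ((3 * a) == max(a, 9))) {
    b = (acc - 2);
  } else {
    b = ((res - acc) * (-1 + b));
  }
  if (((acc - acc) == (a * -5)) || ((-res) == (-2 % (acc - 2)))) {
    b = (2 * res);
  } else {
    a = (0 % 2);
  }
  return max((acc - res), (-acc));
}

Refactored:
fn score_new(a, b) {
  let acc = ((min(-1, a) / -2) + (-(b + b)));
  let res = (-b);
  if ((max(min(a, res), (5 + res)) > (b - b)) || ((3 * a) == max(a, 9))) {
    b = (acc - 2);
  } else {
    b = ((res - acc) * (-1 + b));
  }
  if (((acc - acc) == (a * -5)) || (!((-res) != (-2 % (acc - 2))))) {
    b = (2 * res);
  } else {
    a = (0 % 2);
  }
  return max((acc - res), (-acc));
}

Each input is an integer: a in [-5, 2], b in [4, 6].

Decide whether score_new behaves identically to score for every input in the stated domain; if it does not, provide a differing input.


There is a counterexample at a=-5, b=4: 16 on one side, 6 on the other.
score: acc becomes -16; next res becomes -4; next ((max(min(a, res), (5 + res)) > (b - b)) || ((3 * a) == max(a, 9))) evaluates to true; next b becomes -18; next (((acc - acc) == (a * -5)) || ((-res) == (-2 % (acc - 2)))) evaluates to false; next a becomes 0; next final value 16
score_new: acc becomes -6; next res becomes -4; next ((max(min(a, res), (5 + res)) > (b - b)) || ((3 * a) == max(a, 9))) evaluates to true; next b becomes -8; next (((acc - acc) == (a * -5)) || (!((-res) != (-2 % (acc - 2))))) evaluates to false; next a becomes 0; next final value 6
verdict: not equivalent; witness: a=-5, b=4


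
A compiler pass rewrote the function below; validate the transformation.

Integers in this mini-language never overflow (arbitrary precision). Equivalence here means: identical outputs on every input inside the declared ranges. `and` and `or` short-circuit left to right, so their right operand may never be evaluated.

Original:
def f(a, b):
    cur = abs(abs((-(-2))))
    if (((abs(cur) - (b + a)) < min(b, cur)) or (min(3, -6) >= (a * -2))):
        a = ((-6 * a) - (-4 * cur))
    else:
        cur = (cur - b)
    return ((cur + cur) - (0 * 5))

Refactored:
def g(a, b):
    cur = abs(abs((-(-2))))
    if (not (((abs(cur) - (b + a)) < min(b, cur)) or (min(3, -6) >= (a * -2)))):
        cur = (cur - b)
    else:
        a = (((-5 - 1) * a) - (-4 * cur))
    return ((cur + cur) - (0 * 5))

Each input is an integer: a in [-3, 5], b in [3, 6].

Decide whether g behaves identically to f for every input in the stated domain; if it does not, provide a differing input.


This is a faithful refactor — boolean connective usage differs; arithmetic usage differs; constant usage differs, but the computed results match everywhere.
One worked example (a=-2, b=6) — f: cur = 2; (((abs(cur) - (b + a)) < min(b, cur)) or (min(3, -6) >= (a * -2))) -> true; a = 20; return 4; g: cur = 2; (not (((abs(cur) - (b + a)) < min(b, cur)) or (min(3, -6) >= (a * -2)))) -> false; a = 20; return 4; agreement on 4.
An exhaustive pass over the 36 declared inputs shows identical outputs.
verdict: equivalent


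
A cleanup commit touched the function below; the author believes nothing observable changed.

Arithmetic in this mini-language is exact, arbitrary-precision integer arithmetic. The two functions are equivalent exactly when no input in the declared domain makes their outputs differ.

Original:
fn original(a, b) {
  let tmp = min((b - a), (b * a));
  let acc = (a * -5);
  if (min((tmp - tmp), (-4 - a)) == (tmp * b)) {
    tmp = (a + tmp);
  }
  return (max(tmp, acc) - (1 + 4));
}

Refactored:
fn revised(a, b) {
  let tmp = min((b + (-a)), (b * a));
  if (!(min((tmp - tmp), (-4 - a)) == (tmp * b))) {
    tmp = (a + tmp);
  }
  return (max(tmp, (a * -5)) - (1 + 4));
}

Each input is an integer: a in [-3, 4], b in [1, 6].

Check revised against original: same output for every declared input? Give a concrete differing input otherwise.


Take a=1, b=1.
original: tmp := 0 | acc := -5 | (min((tmp - tmp), (-4 - a)) == (tmp * b)): false | result -5
revised: tmp := 0 | (!(min((tmp - tmp), (-4 - a)) == (tmp * b))): true | tmp := 1 | result -4
-5 vs -4 — the two versions disagree here.
verdict: not equivalent; witness: a=1, b=1


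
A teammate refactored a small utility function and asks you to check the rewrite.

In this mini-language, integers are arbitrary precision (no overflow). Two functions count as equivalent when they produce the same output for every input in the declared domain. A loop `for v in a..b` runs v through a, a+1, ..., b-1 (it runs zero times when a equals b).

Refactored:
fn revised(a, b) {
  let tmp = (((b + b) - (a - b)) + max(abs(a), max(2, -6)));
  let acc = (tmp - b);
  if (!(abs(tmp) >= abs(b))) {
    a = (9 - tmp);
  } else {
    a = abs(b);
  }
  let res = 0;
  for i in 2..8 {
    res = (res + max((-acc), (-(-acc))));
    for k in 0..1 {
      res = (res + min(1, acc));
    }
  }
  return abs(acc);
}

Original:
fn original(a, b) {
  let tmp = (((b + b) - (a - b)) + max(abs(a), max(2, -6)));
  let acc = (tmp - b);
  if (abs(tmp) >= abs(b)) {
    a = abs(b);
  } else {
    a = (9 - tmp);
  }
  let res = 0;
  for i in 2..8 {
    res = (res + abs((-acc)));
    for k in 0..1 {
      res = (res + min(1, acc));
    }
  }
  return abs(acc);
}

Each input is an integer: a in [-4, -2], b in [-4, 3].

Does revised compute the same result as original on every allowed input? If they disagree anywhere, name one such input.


Reading the diff, among the changes: boolean connective usage differs, and min/max/abs usage differs.
Spot check at a=-2, b=1 — original: tmp := 7 | acc := 6 | (abs(tmp) >= abs(b)): true | a := 1 | res := 0 | iter i=2: | res := 6 | iter k=0: | res := 7 | iter i=3: | res := 13 | iter k=0: | res := 14 | iter i=4: | res := 20 | iter k=0: | res := 21 | iter i=5: | res := 27 | iter k=0: | res := 28 | iter i=6: | res := 34 | iter k=0: | res := 35 | iter i=7: | res := 41 | iter k=0: | res := 42 | result 6. revised: tmp := 7 | acc := 6 | (!(abs(tmp) >= abs(b))): false | a := 1 | res := 0 | iter i=2: | res := 6 | iter k=0: | res := 7 | iter i=3: | res := 13 | iter k=0: | res := 14 | iter i=4: | res := 20 | iter k=0: | res := 21 | iter i=5: | res := 27 | iter k=0: | res := 28 | iter i=6: | res := 34 | iter k=0: | res := 35 | iter i=7: | res := 41 | iter k=0: | res := 42 | result 6. Both give 6.
Sweeping the whole domain (24 inputs) finds no disagreement.
verdict: equivalent


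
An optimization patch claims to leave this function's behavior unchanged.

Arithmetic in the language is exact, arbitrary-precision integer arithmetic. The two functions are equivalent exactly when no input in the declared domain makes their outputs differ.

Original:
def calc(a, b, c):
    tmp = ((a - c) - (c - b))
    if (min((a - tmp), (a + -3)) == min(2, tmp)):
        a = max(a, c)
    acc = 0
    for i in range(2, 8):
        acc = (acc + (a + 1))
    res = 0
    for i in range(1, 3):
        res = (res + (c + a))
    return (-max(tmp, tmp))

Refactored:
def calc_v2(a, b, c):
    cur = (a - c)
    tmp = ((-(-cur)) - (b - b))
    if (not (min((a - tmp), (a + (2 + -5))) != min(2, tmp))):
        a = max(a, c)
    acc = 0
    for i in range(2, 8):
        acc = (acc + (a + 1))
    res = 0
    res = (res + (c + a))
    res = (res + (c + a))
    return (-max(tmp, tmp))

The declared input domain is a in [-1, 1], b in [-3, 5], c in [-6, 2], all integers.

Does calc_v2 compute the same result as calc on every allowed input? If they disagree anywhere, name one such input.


These are not equivalent — on a=-1, b=-3, c=-6 the outputs split (-8 vs -5).
calc: tmp=8, then (min((a - tmp), (a + -3)) == min(2, tmp)) is false, then acc=0, then (i=2), then acc=0, then (i=3), then acc=0, then (i=4), then acc=0, then (i=5), then acc=0, then (i=6), then acc=0, then (i=7), then acc=0, then res=0, then (i=1), then res=-7, then (i=2), then res=-14, then returns -8
calc_v2: cur=5, then tmp=5, then (not (min((a - tmp), (a + (2 + -5))) != min(2, tmp))) is false, then acc=0, then (i=2), then acc=0, then (i=3), then acc=0, then (i=4), then acc=0, then (i=5), then acc=0, then (i=6), then acc=0, then (i=7), then acc=0, then res=0, then res=-7, then res=-14, then returns -5
verdict: not equivalent; witness: a=-1, b=-3, c=-6


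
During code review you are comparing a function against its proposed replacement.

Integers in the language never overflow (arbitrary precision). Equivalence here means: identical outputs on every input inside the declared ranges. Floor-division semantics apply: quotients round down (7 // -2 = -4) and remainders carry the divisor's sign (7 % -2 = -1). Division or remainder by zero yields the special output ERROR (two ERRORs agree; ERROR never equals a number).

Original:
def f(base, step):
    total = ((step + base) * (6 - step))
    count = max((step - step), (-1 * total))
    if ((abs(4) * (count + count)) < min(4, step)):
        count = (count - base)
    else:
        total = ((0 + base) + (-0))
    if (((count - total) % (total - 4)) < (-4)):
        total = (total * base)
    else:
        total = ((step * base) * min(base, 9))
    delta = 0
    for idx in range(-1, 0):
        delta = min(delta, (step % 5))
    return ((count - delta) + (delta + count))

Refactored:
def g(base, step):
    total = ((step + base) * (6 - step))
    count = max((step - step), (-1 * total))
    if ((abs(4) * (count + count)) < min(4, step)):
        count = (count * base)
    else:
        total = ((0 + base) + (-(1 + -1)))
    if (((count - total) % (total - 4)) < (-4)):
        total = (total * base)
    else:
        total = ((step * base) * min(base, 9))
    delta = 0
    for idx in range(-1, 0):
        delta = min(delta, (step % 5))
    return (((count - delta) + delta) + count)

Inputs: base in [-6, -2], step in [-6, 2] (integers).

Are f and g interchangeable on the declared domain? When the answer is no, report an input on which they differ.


At base=-2, step=2: f gives 4, g gives 0.
verdict: not equivalent; witness: base=-2, step=2


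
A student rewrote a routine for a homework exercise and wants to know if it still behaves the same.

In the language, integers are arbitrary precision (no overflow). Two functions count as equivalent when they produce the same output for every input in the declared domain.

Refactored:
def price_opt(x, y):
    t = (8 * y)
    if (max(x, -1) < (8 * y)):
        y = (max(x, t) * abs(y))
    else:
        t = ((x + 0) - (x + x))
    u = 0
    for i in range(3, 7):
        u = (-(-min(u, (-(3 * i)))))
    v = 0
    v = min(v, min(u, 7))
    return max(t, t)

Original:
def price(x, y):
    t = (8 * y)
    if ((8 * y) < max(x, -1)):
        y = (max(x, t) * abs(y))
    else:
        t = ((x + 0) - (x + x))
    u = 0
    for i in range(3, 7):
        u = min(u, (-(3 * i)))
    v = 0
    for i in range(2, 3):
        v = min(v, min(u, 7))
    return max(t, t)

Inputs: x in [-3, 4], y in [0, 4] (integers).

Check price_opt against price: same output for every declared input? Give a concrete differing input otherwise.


The rewrite breaks on x=-3, y=0, where the results are 3 and 0.
price: t = 0; ((8 * y) < max(x, -1)) -> false; t = 3; u = 0; [i=3]; u = -9; [i=4]; u = -12; [i=5]; u = -15; [i=6]; u = -18; v = 0; [i=2]; v = -18; return 3
price_opt: t = 0; (max(x, -1) < (8 * y)) -> true; y = 0; u = 0; [i=3]; u = -9; [i=4]; u = -12; [i=5]; u = -15; [i=6]; u = -18; v = 0; v = -18; return 0
verdict: not equivalent; witness: x=-3, y=0


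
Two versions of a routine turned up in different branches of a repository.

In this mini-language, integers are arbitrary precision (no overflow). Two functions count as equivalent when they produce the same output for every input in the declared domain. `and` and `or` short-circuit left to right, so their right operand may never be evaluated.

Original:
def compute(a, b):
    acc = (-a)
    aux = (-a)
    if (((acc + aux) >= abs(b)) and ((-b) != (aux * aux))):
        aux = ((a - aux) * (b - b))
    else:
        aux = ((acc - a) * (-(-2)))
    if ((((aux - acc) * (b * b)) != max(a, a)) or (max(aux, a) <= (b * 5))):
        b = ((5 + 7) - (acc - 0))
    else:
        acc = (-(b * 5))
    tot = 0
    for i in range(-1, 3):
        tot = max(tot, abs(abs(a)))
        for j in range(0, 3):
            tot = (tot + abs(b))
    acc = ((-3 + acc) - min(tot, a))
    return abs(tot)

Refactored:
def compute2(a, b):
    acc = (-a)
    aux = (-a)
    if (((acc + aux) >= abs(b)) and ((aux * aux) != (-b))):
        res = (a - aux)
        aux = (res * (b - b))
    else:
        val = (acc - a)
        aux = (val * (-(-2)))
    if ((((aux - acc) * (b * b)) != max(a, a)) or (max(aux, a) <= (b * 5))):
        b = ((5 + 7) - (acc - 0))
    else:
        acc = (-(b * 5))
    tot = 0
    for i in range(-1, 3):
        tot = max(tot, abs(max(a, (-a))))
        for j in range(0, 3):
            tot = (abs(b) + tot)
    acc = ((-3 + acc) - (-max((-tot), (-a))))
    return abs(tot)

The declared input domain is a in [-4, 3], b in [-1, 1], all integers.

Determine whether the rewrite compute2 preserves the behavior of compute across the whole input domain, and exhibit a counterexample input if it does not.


Changes here: statement counts differ, plus local variable names differ, plus min/max/abs usage differs; the full 24-point sweep finds no disagreement.
verdict: equivalent


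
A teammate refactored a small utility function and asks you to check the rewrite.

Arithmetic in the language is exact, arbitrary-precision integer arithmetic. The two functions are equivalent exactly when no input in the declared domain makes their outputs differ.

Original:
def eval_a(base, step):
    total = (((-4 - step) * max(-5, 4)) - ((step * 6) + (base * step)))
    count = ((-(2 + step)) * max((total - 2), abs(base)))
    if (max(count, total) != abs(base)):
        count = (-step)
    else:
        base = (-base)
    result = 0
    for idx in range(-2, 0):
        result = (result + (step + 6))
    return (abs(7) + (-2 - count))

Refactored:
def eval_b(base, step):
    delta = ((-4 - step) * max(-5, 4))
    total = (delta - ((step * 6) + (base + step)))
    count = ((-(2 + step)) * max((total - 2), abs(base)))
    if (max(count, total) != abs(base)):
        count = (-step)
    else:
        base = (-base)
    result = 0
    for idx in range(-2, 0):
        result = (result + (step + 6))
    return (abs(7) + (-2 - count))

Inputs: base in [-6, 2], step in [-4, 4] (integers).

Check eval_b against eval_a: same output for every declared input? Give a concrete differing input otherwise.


There is a counterexample at base=-6, step=-3: -1 on one side, 2 on the other.
eval_a: total := -4 | count := 6 | (max(count, total) != abs(base)): false | base := 6 | result := 0 | iter idx=-2: | result := 3 | iter idx=-1: | result := 6 | result -1
eval_b: delta := -4 | total := 23 | count := 21 | (max(count, total) != abs(base)): true | count := 3 | result := 0 | iter idx=-2: | result := 3 | iter idx=-1: | result := 6 | result 2
verdict: not equivalent; witness: base=-6, step=-3


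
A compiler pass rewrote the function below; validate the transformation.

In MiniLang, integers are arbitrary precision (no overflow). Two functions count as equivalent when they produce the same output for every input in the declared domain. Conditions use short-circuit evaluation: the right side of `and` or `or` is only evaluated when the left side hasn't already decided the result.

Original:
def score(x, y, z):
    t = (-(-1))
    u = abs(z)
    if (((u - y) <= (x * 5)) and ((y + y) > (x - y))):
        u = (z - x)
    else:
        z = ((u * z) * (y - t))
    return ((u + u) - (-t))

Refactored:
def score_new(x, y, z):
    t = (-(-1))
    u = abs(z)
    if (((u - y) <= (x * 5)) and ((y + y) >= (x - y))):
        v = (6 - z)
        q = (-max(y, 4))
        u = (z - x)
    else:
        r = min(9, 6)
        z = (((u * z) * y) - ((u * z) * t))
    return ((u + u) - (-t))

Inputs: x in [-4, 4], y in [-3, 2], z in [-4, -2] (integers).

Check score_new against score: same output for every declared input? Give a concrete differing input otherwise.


Not equivalent: x=3, y=1, z=-4 separates them (9 vs -13).
score: t=1, then u=4, then (((u - y) <= (x * 5)) and ((y + y) > (x - y))) is false, then z=0, then returns 9
score_new: t=1, then u=4, then (((u - y) <= (x * 5)) and ((y + y) >= (x - y))) is true, then v=10, then q=-4, then u=-7, then returns -13
verdict: not equivalent; witness: x=3, y=1, z=-4


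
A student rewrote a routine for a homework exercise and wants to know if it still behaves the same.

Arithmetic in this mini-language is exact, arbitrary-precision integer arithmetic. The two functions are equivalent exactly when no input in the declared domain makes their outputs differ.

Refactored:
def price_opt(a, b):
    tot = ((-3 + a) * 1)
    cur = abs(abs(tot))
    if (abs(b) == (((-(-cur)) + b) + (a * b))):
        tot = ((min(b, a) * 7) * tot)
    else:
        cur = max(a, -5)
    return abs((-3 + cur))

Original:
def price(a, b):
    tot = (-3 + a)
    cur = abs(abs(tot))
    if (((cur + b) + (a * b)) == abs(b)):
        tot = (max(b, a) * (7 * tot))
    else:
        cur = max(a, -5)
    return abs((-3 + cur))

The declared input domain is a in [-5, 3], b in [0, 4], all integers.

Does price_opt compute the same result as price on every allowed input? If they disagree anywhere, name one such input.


Equivalent. The suspicious edit (`max(b, a)` became `min(b, a)`) never changes the result for any input inside the declared domain.
Every one of the 45 inputs gives matching results.
One worked example (a=-1, b=2) — price: tot := -4 | cur := 4 | (((cur + b) + (a * b)) == abs(b)): false | cur := -1 | result 4; price_opt: tot := -4 | cur := 4 | (abs(b) == (((-(-cur)) + b) + (a * b))): false | cur := -1 | result 4; agreement on 4.
verdict: equivalent
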